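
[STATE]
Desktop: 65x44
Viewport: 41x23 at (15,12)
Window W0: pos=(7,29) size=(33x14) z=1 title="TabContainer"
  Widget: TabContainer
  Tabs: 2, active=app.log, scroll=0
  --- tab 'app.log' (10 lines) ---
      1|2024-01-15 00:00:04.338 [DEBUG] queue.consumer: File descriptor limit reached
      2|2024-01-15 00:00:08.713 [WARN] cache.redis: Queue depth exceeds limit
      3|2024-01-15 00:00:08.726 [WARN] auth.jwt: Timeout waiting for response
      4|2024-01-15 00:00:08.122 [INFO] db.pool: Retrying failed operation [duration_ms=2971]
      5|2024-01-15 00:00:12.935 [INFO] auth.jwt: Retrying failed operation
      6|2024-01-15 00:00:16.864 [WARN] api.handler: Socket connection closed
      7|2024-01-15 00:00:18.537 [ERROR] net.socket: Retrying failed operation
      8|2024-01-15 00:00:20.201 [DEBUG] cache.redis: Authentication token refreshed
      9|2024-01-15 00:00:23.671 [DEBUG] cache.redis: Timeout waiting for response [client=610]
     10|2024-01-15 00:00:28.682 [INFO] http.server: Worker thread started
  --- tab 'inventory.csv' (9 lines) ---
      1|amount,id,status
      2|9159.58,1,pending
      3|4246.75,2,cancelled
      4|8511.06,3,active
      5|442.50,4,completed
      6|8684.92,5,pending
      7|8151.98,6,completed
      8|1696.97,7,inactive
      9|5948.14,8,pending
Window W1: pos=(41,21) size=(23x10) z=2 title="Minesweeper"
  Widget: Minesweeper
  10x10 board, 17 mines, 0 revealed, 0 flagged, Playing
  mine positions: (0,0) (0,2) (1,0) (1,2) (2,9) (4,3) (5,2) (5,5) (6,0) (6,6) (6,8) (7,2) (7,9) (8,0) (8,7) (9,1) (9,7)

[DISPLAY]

                                         
                                         
                                         
                                         
                                         
                                         
                                         
                                         
                                         
                          ┏━━━━━━━━━━━━━━
                          ┃ Minesweeper  
                          ┠──────────────
                          ┃■■■■■■■■■■    
                          ┃■■■■■■■■■■    
                          ┃■■■■■■■■■■    
                          ┃■■■■■■■■■■    
                          ┃■■■■■■■■■■    
━━━━━━━━━━━━━━━━━━━━━━━━┓ ┃■■■■■■■■■■    
tainer                  ┃ ┗━━━━━━━━━━━━━━
────────────────────────┨                
g]│ inventory.csv       ┃                
────────────────────────┃                
-15 00:00:04.338 [DEBUG]┃                


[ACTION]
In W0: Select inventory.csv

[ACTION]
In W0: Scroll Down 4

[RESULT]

                                         
                                         
                                         
                                         
                                         
                                         
                                         
                                         
                                         
                          ┏━━━━━━━━━━━━━━
                          ┃ Minesweeper  
                          ┠──────────────
                          ┃■■■■■■■■■■    
                          ┃■■■■■■■■■■    
                          ┃■■■■■■■■■■    
                          ┃■■■■■■■■■■    
                          ┃■■■■■■■■■■    
━━━━━━━━━━━━━━━━━━━━━━━━┓ ┃■■■■■■■■■■    
tainer                  ┃ ┗━━━━━━━━━━━━━━
────────────────────────┨                
g │[inventory.csv]      ┃                
────────────────────────┃                
4,completed             ┃                


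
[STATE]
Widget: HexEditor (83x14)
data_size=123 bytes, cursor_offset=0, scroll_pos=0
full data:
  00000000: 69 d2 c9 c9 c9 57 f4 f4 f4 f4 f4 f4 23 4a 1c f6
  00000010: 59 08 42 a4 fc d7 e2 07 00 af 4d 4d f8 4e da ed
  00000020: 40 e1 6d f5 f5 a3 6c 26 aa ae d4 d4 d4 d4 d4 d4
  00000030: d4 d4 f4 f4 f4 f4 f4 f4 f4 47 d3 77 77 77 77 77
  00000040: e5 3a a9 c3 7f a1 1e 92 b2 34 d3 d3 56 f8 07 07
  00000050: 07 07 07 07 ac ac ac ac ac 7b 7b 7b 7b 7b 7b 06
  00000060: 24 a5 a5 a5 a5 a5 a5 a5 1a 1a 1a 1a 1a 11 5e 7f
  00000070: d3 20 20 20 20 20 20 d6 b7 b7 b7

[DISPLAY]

00000000  69 d2 c9 c9 c9 57 f4 f4  f4 f4 f4 f4 23 4a 1c f6  |i....W......#J..|     
00000010  59 08 42 a4 fc d7 e2 07  00 af 4d 4d f8 4e da ed  |Y.B.......MM.N..|     
00000020  40 e1 6d f5 f5 a3 6c 26  aa ae d4 d4 d4 d4 d4 d4  |@.m...l&........|     
00000030  d4 d4 f4 f4 f4 f4 f4 f4  f4 47 d3 77 77 77 77 77  |.........G.wwwww|     
00000040  e5 3a a9 c3 7f a1 1e 92  b2 34 d3 d3 56 f8 07 07  |.:.......4..V...|     
00000050  07 07 07 07 ac ac ac ac  ac 7b 7b 7b 7b 7b 7b 06  |.........{{{{{{.|     
00000060  24 a5 a5 a5 a5 a5 a5 a5  1a 1a 1a 1a 1a 11 5e 7f  |$.............^.|     
00000070  d3 20 20 20 20 20 20 d6  b7 b7 b7                 |.      ....     |     
                                                                                   
                                                                                   
                                                                                   
                                                                                   
                                                                                   
                                                                                   


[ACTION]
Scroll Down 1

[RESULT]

00000010  59 08 42 a4 fc d7 e2 07  00 af 4d 4d f8 4e da ed  |Y.B.......MM.N..|     
00000020  40 e1 6d f5 f5 a3 6c 26  aa ae d4 d4 d4 d4 d4 d4  |@.m...l&........|     
00000030  d4 d4 f4 f4 f4 f4 f4 f4  f4 47 d3 77 77 77 77 77  |.........G.wwwww|     
00000040  e5 3a a9 c3 7f a1 1e 92  b2 34 d3 d3 56 f8 07 07  |.:.......4..V...|     
00000050  07 07 07 07 ac ac ac ac  ac 7b 7b 7b 7b 7b 7b 06  |.........{{{{{{.|     
00000060  24 a5 a5 a5 a5 a5 a5 a5  1a 1a 1a 1a 1a 11 5e 7f  |$.............^.|     
00000070  d3 20 20 20 20 20 20 d6  b7 b7 b7                 |.      ....     |     
                                                                                   
                                                                                   
                                                                                   
                                                                                   
                                                                                   
                                                                                   
                                                                                   


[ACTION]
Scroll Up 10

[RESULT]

00000000  69 d2 c9 c9 c9 57 f4 f4  f4 f4 f4 f4 23 4a 1c f6  |i....W......#J..|     
00000010  59 08 42 a4 fc d7 e2 07  00 af 4d 4d f8 4e da ed  |Y.B.......MM.N..|     
00000020  40 e1 6d f5 f5 a3 6c 26  aa ae d4 d4 d4 d4 d4 d4  |@.m...l&........|     
00000030  d4 d4 f4 f4 f4 f4 f4 f4  f4 47 d3 77 77 77 77 77  |.........G.wwwww|     
00000040  e5 3a a9 c3 7f a1 1e 92  b2 34 d3 d3 56 f8 07 07  |.:.......4..V...|     
00000050  07 07 07 07 ac ac ac ac  ac 7b 7b 7b 7b 7b 7b 06  |.........{{{{{{.|     
00000060  24 a5 a5 a5 a5 a5 a5 a5  1a 1a 1a 1a 1a 11 5e 7f  |$.............^.|     
00000070  d3 20 20 20 20 20 20 d6  b7 b7 b7                 |.      ....     |     
                                                                                   
                                                                                   
                                                                                   
                                                                                   
                                                                                   
                                                                                   


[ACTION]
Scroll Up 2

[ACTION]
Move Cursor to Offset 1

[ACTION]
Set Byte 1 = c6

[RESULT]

00000000  69 C6 c9 c9 c9 57 f4 f4  f4 f4 f4 f4 23 4a 1c f6  |i....W......#J..|     
00000010  59 08 42 a4 fc d7 e2 07  00 af 4d 4d f8 4e da ed  |Y.B.......MM.N..|     
00000020  40 e1 6d f5 f5 a3 6c 26  aa ae d4 d4 d4 d4 d4 d4  |@.m...l&........|     
00000030  d4 d4 f4 f4 f4 f4 f4 f4  f4 47 d3 77 77 77 77 77  |.........G.wwwww|     
00000040  e5 3a a9 c3 7f a1 1e 92  b2 34 d3 d3 56 f8 07 07  |.:.......4..V...|     
00000050  07 07 07 07 ac ac ac ac  ac 7b 7b 7b 7b 7b 7b 06  |.........{{{{{{.|     
00000060  24 a5 a5 a5 a5 a5 a5 a5  1a 1a 1a 1a 1a 11 5e 7f  |$.............^.|     
00000070  d3 20 20 20 20 20 20 d6  b7 b7 b7                 |.      ....     |     
                                                                                   
                                                                                   
                                                                                   
                                                                                   
                                                                                   
                                                                                   


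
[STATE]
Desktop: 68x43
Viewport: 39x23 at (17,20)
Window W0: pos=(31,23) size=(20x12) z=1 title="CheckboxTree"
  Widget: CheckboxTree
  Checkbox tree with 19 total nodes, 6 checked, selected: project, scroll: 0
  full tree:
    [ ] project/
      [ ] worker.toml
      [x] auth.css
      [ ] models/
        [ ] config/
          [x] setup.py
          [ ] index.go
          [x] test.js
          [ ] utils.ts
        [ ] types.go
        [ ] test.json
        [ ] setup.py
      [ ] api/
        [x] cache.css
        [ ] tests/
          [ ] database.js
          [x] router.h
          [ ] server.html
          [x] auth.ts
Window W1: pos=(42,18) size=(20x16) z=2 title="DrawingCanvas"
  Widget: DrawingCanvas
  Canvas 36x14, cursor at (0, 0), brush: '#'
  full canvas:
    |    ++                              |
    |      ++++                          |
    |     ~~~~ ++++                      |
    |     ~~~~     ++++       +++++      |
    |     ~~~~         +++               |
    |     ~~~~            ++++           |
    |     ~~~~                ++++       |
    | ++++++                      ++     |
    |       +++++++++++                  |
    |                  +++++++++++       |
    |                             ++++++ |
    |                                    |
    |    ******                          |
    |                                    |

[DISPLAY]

                         ┠─────────────
                         ┃+   ++       
                         ┃      ++++   
              ┏━━━━━━━━━━┃     ~~~~ +++
              ┃ CheckboxT┃     ~~~~    
              ┠──────────┃     ~~~~    
              ┃>[-] proje┃     ~~~~    
              ┃   [ ] wor┃     ~~~~    
              ┃   [x] aut┃ ++++++      
              ┃   [-] mod┃       ++++++
              ┃     [-] c┃             
              ┃       [x]┃             
              ┃       [ ]┃             
              ┃       [x]┗━━━━━━━━━━━━━
              ┗━━━━━━━━━━━━━━━━━━┛     
                                       
                                       
                                       
                                       
                                       
                                       
                                       
                                       


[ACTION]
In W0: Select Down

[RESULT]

                         ┠─────────────
                         ┃+   ++       
                         ┃      ++++   
              ┏━━━━━━━━━━┃     ~~~~ +++
              ┃ CheckboxT┃     ~~~~    
              ┠──────────┃     ~~~~    
              ┃ [-] proje┃     ~~~~    
              ┃>  [ ] wor┃     ~~~~    
              ┃   [x] aut┃ ++++++      
              ┃   [-] mod┃       ++++++
              ┃     [-] c┃             
              ┃       [x]┃             
              ┃       [ ]┃             
              ┃       [x]┗━━━━━━━━━━━━━
              ┗━━━━━━━━━━━━━━━━━━┛     
                                       
                                       
                                       
                                       
                                       
                                       
                                       
                                       


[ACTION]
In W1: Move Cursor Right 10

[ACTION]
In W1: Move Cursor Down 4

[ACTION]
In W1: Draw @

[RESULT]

                         ┠─────────────
                         ┃    ++       
                         ┃      ++++   
              ┏━━━━━━━━━━┃     ~~~~ +++
              ┃ CheckboxT┃     ~~~~    
              ┠──────────┃     ~~~~ @  
              ┃ [-] proje┃     ~~~~    
              ┃>  [ ] wor┃     ~~~~    
              ┃   [x] aut┃ ++++++      
              ┃   [-] mod┃       ++++++
              ┃     [-] c┃             
              ┃       [x]┃             
              ┃       [ ]┃             
              ┃       [x]┗━━━━━━━━━━━━━
              ┗━━━━━━━━━━━━━━━━━━┛     
                                       
                                       
                                       
                                       
                                       
                                       
                                       
                                       


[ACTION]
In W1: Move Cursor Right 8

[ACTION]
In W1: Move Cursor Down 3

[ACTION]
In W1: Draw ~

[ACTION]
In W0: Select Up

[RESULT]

                         ┠─────────────
                         ┃    ++       
                         ┃      ++++   
              ┏━━━━━━━━━━┃     ~~~~ +++
              ┃ CheckboxT┃     ~~~~    
              ┠──────────┃     ~~~~ @  
              ┃>[-] proje┃     ~~~~    
              ┃   [ ] wor┃     ~~~~    
              ┃   [x] aut┃ ++++++      
              ┃   [-] mod┃       ++++++
              ┃     [-] c┃             
              ┃       [x]┃             
              ┃       [ ]┃             
              ┃       [x]┗━━━━━━━━━━━━━
              ┗━━━━━━━━━━━━━━━━━━┛     
                                       
                                       
                                       
                                       
                                       
                                       
                                       
                                       


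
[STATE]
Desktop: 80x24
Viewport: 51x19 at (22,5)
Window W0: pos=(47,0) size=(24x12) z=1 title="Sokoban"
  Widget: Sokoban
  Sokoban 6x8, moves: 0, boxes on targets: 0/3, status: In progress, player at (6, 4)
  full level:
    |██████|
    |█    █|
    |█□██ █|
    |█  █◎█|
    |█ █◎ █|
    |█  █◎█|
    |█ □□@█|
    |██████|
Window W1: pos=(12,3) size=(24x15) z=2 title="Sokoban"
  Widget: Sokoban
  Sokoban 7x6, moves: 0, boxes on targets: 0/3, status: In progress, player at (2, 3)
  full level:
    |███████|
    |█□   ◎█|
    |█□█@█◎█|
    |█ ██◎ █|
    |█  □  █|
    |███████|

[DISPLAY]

─────────────┨           ┃█□██ █                ┃  
             ┃           ┃█  █◎█                ┃  
             ┃           ┃█ █◎ █                ┃  
             ┃           ┃█  █◎█                ┃  
             ┃           ┃█ □□@█                ┃  
             ┃           ┃██████                ┃  
             ┃           ┗━━━━━━━━━━━━━━━━━━━━━━┛  
 0/3         ┃                                     
             ┃                                     
             ┃                                     
             ┃                                     
             ┃                                     
━━━━━━━━━━━━━┛                                     
                                                   
                                                   
                                                   
                                                   
                                                   
                                                   


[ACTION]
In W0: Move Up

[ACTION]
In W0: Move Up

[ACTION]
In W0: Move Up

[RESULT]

─────────────┨           ┃█□██ █                ┃  
             ┃           ┃█  █+█                ┃  
             ┃           ┃█ █◎ █                ┃  
             ┃           ┃█  █◎█                ┃  
             ┃           ┃█ □□ █                ┃  
             ┃           ┃██████                ┃  
             ┃           ┗━━━━━━━━━━━━━━━━━━━━━━┛  
 0/3         ┃                                     
             ┃                                     
             ┃                                     
             ┃                                     
             ┃                                     
━━━━━━━━━━━━━┛                                     
                                                   
                                                   
                                                   
                                                   
                                                   
                                                   


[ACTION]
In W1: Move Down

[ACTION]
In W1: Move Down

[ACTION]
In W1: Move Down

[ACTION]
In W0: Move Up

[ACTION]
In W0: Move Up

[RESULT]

─────────────┨           ┃█□██ █                ┃  
             ┃           ┃█  █◎█                ┃  
             ┃           ┃█ █◎ █                ┃  
             ┃           ┃█  █◎█                ┃  
             ┃           ┃█ □□ █                ┃  
             ┃           ┃██████                ┃  
             ┃           ┗━━━━━━━━━━━━━━━━━━━━━━┛  
 0/3         ┃                                     
             ┃                                     
             ┃                                     
             ┃                                     
             ┃                                     
━━━━━━━━━━━━━┛                                     
                                                   
                                                   
                                                   
                                                   
                                                   
                                                   


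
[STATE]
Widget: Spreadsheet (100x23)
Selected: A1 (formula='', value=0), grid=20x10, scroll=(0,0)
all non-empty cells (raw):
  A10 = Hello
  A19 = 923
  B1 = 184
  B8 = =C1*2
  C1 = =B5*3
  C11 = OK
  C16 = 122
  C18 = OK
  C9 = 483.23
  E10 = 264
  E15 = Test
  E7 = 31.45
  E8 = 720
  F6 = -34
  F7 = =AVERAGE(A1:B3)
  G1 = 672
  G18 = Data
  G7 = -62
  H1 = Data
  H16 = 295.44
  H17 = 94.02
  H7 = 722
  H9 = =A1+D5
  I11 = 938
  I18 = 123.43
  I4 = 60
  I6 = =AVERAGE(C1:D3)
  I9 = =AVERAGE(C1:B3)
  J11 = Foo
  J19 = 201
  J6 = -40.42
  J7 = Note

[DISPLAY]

A1:                                                                                                 
       A       B       C       D       E       F       G       H       I       J                    
----------------------------------------------------------------------------------------------------
  1      [0]     184       0       0       0       0     672Data           0       0                
  2        0       0       0       0       0       0       0       0       0       0                
  3        0       0       0       0       0       0       0       0       0       0                
  4        0       0       0       0       0       0       0       0      60       0                
  5        0       0       0       0       0       0       0       0       0       0                
  6        0       0       0       0       0     -34       0       0       0  -40.42                
  7        0       0       0       0   31.45   30.67     -62     722       0Note                    
  8        0       0       0       0     720       0       0       0       0       0                
  9        0       0  483.23       0       0       0       0       0   30.67       0                
 10 Hello          0       0       0     264       0       0       0       0       0                
 11        0       0OK             0       0       0       0       0     938Foo                     
 12        0       0       0       0       0       0       0       0       0       0                
 13        0       0       0       0       0       0       0       0       0       0                
 14        0       0       0       0       0       0       0       0       0       0                
 15        0       0       0       0Test           0       0       0       0       0                
 16        0       0     122       0       0       0       0  295.44       0       0                
 17        0       0       0       0       0       0       0   94.02       0       0                
 18        0       0OK             0       0       0Data           0  123.43       0                
 19      923       0       0       0       0       0       0       0       0     201                
 20        0       0       0       0       0       0       0       0       0       0                


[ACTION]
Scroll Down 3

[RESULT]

A1:                                                                                                 
       A       B       C       D       E       F       G       H       I       J                    
----------------------------------------------------------------------------------------------------
  4        0       0       0       0       0       0       0       0      60       0                
  5        0       0       0       0       0       0       0       0       0       0                
  6        0       0       0       0       0     -34       0       0       0  -40.42                
  7        0       0       0       0   31.45   30.67     -62     722       0Note                    
  8        0       0       0       0     720       0       0       0       0       0                
  9        0       0  483.23       0       0       0       0       0   30.67       0                
 10 Hello          0       0       0     264       0       0       0       0       0                
 11        0       0OK             0       0       0       0       0     938Foo                     
 12        0       0       0       0       0       0       0       0       0       0                
 13        0       0       0       0       0       0       0       0       0       0                
 14        0       0       0       0       0       0       0       0       0       0                
 15        0       0       0       0Test           0       0       0       0       0                
 16        0       0     122       0       0       0       0  295.44       0       0                
 17        0       0       0       0       0       0       0   94.02       0       0                
 18        0       0OK             0       0       0Data           0  123.43       0                
 19      923       0       0       0       0       0       0       0       0     201                
 20        0       0       0       0       0       0       0       0       0       0                
                                                                                                    
                                                                                                    
                                                                                                    


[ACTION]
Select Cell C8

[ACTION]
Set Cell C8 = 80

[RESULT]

C8: 80                                                                                              
       A       B       C       D       E       F       G       H       I       J                    
----------------------------------------------------------------------------------------------------
  4        0       0       0       0       0       0       0       0      60       0                
  5        0       0       0       0       0       0       0       0       0       0                
  6        0       0       0       0       0     -34       0       0       0  -40.42                
  7        0       0       0       0   31.45   30.67     -62     722       0Note                    
  8        0       0    [80]       0     720       0       0       0       0       0                
  9        0       0  483.23       0       0       0       0       0   30.67       0                
 10 Hello          0       0       0     264       0       0       0       0       0                
 11        0       0OK             0       0       0       0       0     938Foo                     
 12        0       0       0       0       0       0       0       0       0       0                
 13        0       0       0       0       0       0       0       0       0       0                
 14        0       0       0       0       0       0       0       0       0       0                
 15        0       0       0       0Test           0       0       0       0       0                
 16        0       0     122       0       0       0       0  295.44       0       0                
 17        0       0       0       0       0       0       0   94.02       0       0                
 18        0       0OK             0       0       0Data           0  123.43       0                
 19      923       0       0       0       0       0       0       0       0     201                
 20        0       0       0       0       0       0       0       0       0       0                
                                                                                                    
                                                                                                    
                                                                                                    


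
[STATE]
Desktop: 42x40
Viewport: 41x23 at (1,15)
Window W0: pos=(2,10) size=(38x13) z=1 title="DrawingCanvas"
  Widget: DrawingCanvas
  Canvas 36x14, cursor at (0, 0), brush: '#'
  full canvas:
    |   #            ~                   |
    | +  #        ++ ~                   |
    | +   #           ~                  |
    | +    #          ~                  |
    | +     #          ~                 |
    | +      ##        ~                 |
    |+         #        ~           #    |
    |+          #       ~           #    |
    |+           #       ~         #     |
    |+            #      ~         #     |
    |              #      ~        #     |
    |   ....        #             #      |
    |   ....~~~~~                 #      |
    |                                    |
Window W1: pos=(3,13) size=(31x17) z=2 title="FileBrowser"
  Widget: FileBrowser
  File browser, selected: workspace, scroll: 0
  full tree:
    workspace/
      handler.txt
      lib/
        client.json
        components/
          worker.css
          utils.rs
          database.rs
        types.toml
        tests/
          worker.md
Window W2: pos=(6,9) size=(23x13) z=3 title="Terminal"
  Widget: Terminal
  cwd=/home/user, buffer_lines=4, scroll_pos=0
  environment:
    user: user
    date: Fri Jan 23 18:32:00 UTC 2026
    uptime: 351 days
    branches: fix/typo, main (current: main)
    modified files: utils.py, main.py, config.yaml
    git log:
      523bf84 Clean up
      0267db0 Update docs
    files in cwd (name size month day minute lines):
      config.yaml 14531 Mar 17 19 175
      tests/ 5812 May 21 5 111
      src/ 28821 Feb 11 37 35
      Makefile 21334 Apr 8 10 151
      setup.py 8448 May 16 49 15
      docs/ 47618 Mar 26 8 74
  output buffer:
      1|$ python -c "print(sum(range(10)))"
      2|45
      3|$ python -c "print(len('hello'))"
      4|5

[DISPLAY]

 ┃┠──┃5                    ┃────┨     ┃  
 ┃┃> ┃$ █                  ┃    ┃     ┃  
 ┃┃  ┃                     ┃    ┃     ┃  
 ┃┃  ┃                     ┃    ┃     ┃  
 ┃┃  ┃                     ┃    ┃#    ┃  
 ┃┃  ┃                     ┃    ┃#    ┃  
 ┃┃  ┗━━━━━━━━━━━━━━━━━━━━━┛    ┃     ┃  
 ┗┃                             ┃━━━━━┛  
  ┃                             ┃        
  ┃                             ┃        
  ┃                             ┃        
  ┃                             ┃        
  ┃                             ┃        
  ┃                             ┃        
  ┗━━━━━━━━━━━━━━━━━━━━━━━━━━━━━┛        
                                         
                                         
                                         
                                         
                                         
                                         
                                         
                                         


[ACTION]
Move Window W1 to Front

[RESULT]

 ┃┠─────────────────────────────┨     ┃  
 ┃┃> [-] workspace/             ┃     ┃  
 ┃┃    handler.txt              ┃     ┃  
 ┃┃    [+] lib/                 ┃     ┃  
 ┃┃                             ┃#    ┃  
 ┃┃                             ┃#    ┃  
 ┃┃                             ┃     ┃  
 ┗┃                             ┃━━━━━┛  
  ┃                             ┃        
  ┃                             ┃        
  ┃                             ┃        
  ┃                             ┃        
  ┃                             ┃        
  ┃                             ┃        
  ┗━━━━━━━━━━━━━━━━━━━━━━━━━━━━━┛        
                                         
                                         
                                         
                                         
                                         
                                         
                                         
                                         


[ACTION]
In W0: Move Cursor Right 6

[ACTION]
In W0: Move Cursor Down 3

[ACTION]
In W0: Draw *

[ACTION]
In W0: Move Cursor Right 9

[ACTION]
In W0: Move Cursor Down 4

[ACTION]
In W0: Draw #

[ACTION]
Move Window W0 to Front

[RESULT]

 ┃ +   #           ~                  ┃  
 ┃ +    *          ~                  ┃  
 ┃ +     #          ~                 ┃  
 ┃ +      ##        ~                 ┃  
 ┃+         #        ~           #    ┃  
 ┃+          #   #   ~           #    ┃  
 ┃+           #       ~         #     ┃  
 ┗━━━━━━━━━━━━━━━━━━━━━━━━━━━━━━━━━━━━┛  
  ┃                             ┃        
  ┃                             ┃        
  ┃                             ┃        
  ┃                             ┃        
  ┃                             ┃        
  ┃                             ┃        
  ┗━━━━━━━━━━━━━━━━━━━━━━━━━━━━━┛        
                                         
                                         
                                         
                                         
                                         
                                         
                                         
                                         


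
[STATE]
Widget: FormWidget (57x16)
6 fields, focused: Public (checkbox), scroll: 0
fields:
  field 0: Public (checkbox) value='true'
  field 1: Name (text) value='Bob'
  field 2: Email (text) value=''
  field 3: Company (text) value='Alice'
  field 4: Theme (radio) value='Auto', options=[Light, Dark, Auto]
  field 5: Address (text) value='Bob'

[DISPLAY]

> Public:     [x]                                        
  Name:       [Bob                                      ]
  Email:      [                                         ]
  Company:    [Alice                                    ]
  Theme:      ( ) Light  ( ) Dark  (●) Auto              
  Address:    [Bob                                      ]
                                                         
                                                         
                                                         
                                                         
                                                         
                                                         
                                                         
                                                         
                                                         
                                                         


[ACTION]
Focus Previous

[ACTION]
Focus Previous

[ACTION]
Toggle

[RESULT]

  Public:     [x]                                        
  Name:       [Bob                                      ]
  Email:      [                                         ]
  Company:    [Alice                                    ]
> Theme:      ( ) Light  ( ) Dark  (●) Auto              
  Address:    [Bob                                      ]
                                                         
                                                         
                                                         
                                                         
                                                         
                                                         
                                                         
                                                         
                                                         
                                                         


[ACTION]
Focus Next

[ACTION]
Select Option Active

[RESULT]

  Public:     [x]                                        
  Name:       [Bob                                      ]
  Email:      [                                         ]
  Company:    [Alice                                    ]
  Theme:      ( ) Light  ( ) Dark  (●) Auto              
> Address:    [Bob                                      ]
                                                         
                                                         
                                                         
                                                         
                                                         
                                                         
                                                         
                                                         
                                                         
                                                         


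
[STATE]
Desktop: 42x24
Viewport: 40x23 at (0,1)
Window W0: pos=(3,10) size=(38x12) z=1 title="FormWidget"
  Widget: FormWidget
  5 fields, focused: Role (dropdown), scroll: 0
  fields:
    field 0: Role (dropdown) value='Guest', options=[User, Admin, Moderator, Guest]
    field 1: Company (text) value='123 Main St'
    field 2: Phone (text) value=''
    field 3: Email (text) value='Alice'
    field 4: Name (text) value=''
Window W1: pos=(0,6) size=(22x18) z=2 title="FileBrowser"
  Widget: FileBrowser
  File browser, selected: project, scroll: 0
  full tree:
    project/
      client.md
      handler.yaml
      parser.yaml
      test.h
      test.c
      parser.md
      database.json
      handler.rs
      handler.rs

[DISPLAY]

                                        
                                        
                                        
                                        
                                        
┏━━━━━━━━━━━━━━━━━━━━┓                  
┃ FileBrowser        ┃                  
┠────────────────────┨                  
┃> [-] project/      ┃                  
┃    client.md       ┃━━━━━━━━━━━━━━━━━━
┃    handler.yaml    ┃                  
┃    parser.yaml     ┃──────────────────
┃    test.h          ┃st              ▼]
┃    test.c          ┃ Main St         ]
┃    parser.md       ┃                 ]
┃    database.json   ┃ce               ]
┃    handler.rs      ┃                 ]
┃    handler.rs      ┃                  
┃                    ┃                  
┃                    ┃                  
┃                    ┃━━━━━━━━━━━━━━━━━━
┃                    ┃                  
┗━━━━━━━━━━━━━━━━━━━━┛                  


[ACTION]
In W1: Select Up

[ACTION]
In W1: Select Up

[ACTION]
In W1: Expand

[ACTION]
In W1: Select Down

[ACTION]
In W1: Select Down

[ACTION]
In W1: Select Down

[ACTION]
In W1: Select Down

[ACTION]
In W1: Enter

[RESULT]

                                        
                                        
                                        
                                        
                                        
┏━━━━━━━━━━━━━━━━━━━━┓                  
┃ FileBrowser        ┃                  
┠────────────────────┨                  
┃  [-] project/      ┃                  
┃    client.md       ┃━━━━━━━━━━━━━━━━━━
┃    handler.yaml    ┃                  
┃    parser.yaml     ┃──────────────────
┃  > test.h          ┃st              ▼]
┃    test.c          ┃ Main St         ]
┃    parser.md       ┃                 ]
┃    database.json   ┃ce               ]
┃    handler.rs      ┃                 ]
┃    handler.rs      ┃                  
┃                    ┃                  
┃                    ┃                  
┃                    ┃━━━━━━━━━━━━━━━━━━
┃                    ┃                  
┗━━━━━━━━━━━━━━━━━━━━┛                  


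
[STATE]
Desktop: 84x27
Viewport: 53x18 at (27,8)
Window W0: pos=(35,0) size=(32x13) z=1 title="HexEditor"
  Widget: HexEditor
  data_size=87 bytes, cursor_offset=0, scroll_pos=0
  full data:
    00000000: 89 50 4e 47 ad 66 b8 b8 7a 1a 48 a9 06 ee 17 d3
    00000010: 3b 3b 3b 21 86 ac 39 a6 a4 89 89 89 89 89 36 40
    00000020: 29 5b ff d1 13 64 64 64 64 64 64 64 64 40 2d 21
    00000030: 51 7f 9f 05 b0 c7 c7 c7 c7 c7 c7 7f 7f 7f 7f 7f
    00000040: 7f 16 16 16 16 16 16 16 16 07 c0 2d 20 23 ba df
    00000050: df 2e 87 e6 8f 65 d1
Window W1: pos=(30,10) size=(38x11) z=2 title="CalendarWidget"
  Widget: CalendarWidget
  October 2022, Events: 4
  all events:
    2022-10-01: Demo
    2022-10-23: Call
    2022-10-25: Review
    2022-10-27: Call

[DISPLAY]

        ┃00000050  df 2e 87 e6 8f 65 d1┃             
        ┃                              ┃             
   ┏━━━━━━━━━━━━━━━━━━━━━━━━━━━━━━━━━━━━┓            
   ┃ CalendarWidget                     ┃            
   ┠────────────────────────────────────┨            
   ┃            October 2022            ┃            
   ┃Mo Tu We Th Fr Sa Su                ┃            
   ┃                1*  2               ┃            
   ┃ 3  4  5  6  7  8  9                ┃            
   ┃10 11 12 13 14 15 16                ┃            
   ┃17 18 19 20 21 22 23*               ┃            
   ┃24 25* 26 27* 28 29 30              ┃            
   ┗━━━━━━━━━━━━━━━━━━━━━━━━━━━━━━━━━━━━┛            
                                                     
                                                     
                                                     
                                                     
                                                     


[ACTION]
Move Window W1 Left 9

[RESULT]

        ┃00000050  df 2e 87 e6 8f 65 d1┃             
        ┃                              ┃             
━━━━━━━━━━━━━━━━━━━━━━━━━━━━━━━┓       ┃             
ndarWidget                     ┃       ┃             
───────────────────────────────┨━━━━━━━┛             
       October 2022            ┃                     
 We Th Fr Sa Su                ┃                     
           1*  2               ┃                     
  5  6  7  8  9                ┃                     
 12 13 14 15 16                ┃                     
 19 20 21 22 23*               ┃                     
* 26 27* 28 29 30              ┃                     
━━━━━━━━━━━━━━━━━━━━━━━━━━━━━━━┛                     
                                                     
                                                     
                                                     
                                                     
                                                     


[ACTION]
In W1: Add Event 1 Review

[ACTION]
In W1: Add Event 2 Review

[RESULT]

        ┃00000050  df 2e 87 e6 8f 65 d1┃             
        ┃                              ┃             
━━━━━━━━━━━━━━━━━━━━━━━━━━━━━━━┓       ┃             
ndarWidget                     ┃       ┃             
───────────────────────────────┨━━━━━━━┛             
       October 2022            ┃                     
 We Th Fr Sa Su                ┃                     
           1*  2*              ┃                     
  5  6  7  8  9                ┃                     
 12 13 14 15 16                ┃                     
 19 20 21 22 23*               ┃                     
* 26 27* 28 29 30              ┃                     
━━━━━━━━━━━━━━━━━━━━━━━━━━━━━━━┛                     
                                                     
                                                     
                                                     
                                                     
                                                     
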